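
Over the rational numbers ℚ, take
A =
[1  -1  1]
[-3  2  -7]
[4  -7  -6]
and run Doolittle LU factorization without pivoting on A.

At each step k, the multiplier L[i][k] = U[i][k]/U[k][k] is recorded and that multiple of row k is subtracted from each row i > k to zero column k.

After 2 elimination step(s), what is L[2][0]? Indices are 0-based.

k=0: U[0][0]=1
  eliminate (1,0): mult=-3, new row 1: (0, -1, -4); set L[1][0]=-3
  eliminate (2,0): mult=4, new row 2: (0, -3, -10); set L[2][0]=4
k=1: U[1][1]=-1
  eliminate (2,1): mult=3, new row 2: (0, 0, 2); set L[2][1]=3

L[2][0] = 4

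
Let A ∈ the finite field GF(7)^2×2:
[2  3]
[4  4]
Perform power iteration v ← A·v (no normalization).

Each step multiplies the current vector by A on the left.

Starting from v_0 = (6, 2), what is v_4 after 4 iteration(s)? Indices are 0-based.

v_4 = (0, 4)

v_0 = (6, 2).
v_1 = A·v_0 = (4, 4).
v_2 = A·v_1 = (6, 4).
v_3 = A·v_2 = (3, 5).
v_4 = A·v_3 = (0, 4).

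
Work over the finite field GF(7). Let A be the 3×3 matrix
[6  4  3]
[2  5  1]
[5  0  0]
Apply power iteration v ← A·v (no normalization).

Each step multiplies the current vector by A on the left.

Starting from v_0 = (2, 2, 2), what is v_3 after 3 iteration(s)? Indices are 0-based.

v_3 = (1, 3, 4)

v_0 = (2, 2, 2).
v_1 = A·v_0 = (5, 2, 3).
v_2 = A·v_1 = (5, 2, 4).
v_3 = A·v_2 = (1, 3, 4).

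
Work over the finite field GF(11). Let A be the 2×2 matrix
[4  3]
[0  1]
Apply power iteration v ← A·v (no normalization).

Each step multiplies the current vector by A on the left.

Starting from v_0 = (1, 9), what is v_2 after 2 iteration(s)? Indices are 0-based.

v_2 = (8, 9)

v_0 = (1, 9).
v_1 = A·v_0 = (9, 9).
v_2 = A·v_1 = (8, 9).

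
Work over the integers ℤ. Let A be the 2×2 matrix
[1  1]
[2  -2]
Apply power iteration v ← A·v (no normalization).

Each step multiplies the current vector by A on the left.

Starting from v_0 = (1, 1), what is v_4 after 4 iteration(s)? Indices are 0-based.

v_4 = (2, 20)

v_0 = (1, 1).
v_1 = A·v_0 = (2, 0).
v_2 = A·v_1 = (2, 4).
v_3 = A·v_2 = (6, -4).
v_4 = A·v_3 = (2, 20).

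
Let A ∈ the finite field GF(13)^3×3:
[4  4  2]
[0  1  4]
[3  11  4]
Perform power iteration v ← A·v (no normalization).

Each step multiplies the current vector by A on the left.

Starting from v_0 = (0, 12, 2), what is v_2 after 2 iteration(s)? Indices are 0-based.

v_2 = (9, 8, 0)

v_0 = (0, 12, 2).
v_1 = A·v_0 = (0, 7, 10).
v_2 = A·v_1 = (9, 8, 0).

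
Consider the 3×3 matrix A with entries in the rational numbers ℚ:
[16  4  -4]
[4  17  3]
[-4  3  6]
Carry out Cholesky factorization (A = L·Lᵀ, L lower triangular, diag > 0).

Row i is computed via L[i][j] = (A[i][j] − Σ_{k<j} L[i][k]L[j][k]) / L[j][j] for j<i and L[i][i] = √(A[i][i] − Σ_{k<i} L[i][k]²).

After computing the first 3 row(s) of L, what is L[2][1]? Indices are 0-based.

Step 1: L[0][0] = √(16) = 4.
  L[1][0] = (4) / L[0][0] = 1.
Step 2: L[1][1] = √(16) = 4.
  L[2][0] = (-4) / L[0][0] = -1.
  L[2][1] = (4) / L[1][1] = 1.
Step 3: L[2][2] = √(4) = 2.

L[2][1] = 1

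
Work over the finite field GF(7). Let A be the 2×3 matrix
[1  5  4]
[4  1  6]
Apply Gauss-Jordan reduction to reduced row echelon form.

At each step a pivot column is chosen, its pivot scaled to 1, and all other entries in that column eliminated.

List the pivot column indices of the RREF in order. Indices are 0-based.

pivot columns: 0, 1

pivot(0,0)=1: scale R0 → (1, 5, 4)
  clear (1,0): R1 −= (4)R0 → (0, 2, 4)
pivot(1,1)=2: scale R1 → (0, 1, 2)
  clear (0,1): R0 −= (5)R1 → (1, 0, 1)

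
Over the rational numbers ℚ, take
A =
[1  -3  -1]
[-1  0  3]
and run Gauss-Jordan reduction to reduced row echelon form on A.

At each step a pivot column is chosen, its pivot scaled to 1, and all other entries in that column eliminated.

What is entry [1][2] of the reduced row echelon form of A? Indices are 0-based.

M[1][2] = -2/3

step 1: normalize row 0 (÷1) = (1, -3, -1)
  row 1: subtract -1×row0 = (0, -3, 2)
step 2: normalize row 1 (÷-3) = (0, 1, -2/3)
  row 0: subtract -3×row1 = (1, 0, -3)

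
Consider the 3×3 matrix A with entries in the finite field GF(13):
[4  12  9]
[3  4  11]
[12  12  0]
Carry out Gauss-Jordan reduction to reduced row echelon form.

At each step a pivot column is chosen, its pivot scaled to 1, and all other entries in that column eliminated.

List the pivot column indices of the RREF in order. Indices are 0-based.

pivot(0,0)=4: scale R0 → (1, 3, 12)
  clear (1,0): R1 −= (3)R0 → (0, 8, 1)
  clear (2,0): R2 −= (12)R0 → (0, 2, 12)
pivot(1,1)=8: scale R1 → (0, 1, 5)
  clear (0,1): R0 −= (3)R1 → (1, 0, 10)
  clear (2,1): R2 −= (2)R1 → (0, 0, 2)
pivot(2,2)=2: scale R2 → (0, 0, 1)
  clear (0,2): R0 −= (10)R2 → (1, 0, 0)
  clear (1,2): R1 −= (5)R2 → (0, 1, 0)

pivot columns: 0, 1, 2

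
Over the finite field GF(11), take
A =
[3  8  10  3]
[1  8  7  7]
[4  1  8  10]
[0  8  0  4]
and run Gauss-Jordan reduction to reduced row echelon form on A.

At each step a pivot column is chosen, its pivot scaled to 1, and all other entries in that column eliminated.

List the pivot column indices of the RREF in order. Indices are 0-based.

pivot(0,0)=3: scale R0 → (1, 10, 7, 1)
  clear (1,0): R1 −= (1)R0 → (0, 9, 0, 6)
  clear (2,0): R2 −= (4)R0 → (0, 5, 2, 6)
pivot(1,1)=9: scale R1 → (0, 1, 0, 8)
  clear (0,1): R0 −= (10)R1 → (1, 0, 7, 9)
  clear (2,1): R2 −= (5)R1 → (0, 0, 2, 10)
  clear (3,1): R3 −= (8)R1 → (0, 0, 0, 6)
pivot(2,2)=2: scale R2 → (0, 0, 1, 5)
  clear (0,2): R0 −= (7)R2 → (1, 0, 0, 7)
pivot(3,3)=6: scale R3 → (0, 0, 0, 1)
  clear (0,3): R0 −= (7)R3 → (1, 0, 0, 0)
  clear (1,3): R1 −= (8)R3 → (0, 1, 0, 0)
  clear (2,3): R2 −= (5)R3 → (0, 0, 1, 0)

pivot columns: 0, 1, 2, 3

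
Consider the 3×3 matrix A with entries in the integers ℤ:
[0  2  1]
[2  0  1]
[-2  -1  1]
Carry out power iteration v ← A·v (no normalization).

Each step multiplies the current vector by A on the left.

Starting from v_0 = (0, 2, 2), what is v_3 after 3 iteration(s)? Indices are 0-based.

v_3 = (10, -6, -34)

v_0 = (0, 2, 2).
v_1 = A·v_0 = (6, 2, 0).
v_2 = A·v_1 = (4, 12, -14).
v_3 = A·v_2 = (10, -6, -34).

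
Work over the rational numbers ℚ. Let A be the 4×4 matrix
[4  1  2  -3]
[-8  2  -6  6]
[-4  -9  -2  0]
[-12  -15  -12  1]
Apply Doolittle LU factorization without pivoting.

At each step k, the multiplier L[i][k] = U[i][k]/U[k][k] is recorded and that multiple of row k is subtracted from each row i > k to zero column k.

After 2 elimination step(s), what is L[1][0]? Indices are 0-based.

Step 1: pivot at (0,0) is 4.
  row1 ← row1 − (-2)·row0  ⇒  L[1][0]=-2, U row1=(0, 4, -2, 0)
  row2 ← row2 − (-1)·row0  ⇒  L[2][0]=-1, U row2=(0, -8, 0, -3)
  row3 ← row3 − (-3)·row0  ⇒  L[3][0]=-3, U row3=(0, -12, -6, -8)
Step 2: pivot at (1,1) is 4.
  row2 ← row2 − (-2)·row1  ⇒  L[2][1]=-2, U row2=(0, 0, -4, -3)
  row3 ← row3 − (-3)·row1  ⇒  L[3][1]=-3, U row3=(0, 0, -12, -8)

L[1][0] = -2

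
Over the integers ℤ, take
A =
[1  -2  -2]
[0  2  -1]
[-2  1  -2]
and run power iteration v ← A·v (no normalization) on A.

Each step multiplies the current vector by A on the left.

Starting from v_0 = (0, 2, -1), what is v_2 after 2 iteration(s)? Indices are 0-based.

v_0 = (0, 2, -1).
v_1 = A·v_0 = (-2, 5, 4).
v_2 = A·v_1 = (-20, 6, 1).

v_2 = (-20, 6, 1)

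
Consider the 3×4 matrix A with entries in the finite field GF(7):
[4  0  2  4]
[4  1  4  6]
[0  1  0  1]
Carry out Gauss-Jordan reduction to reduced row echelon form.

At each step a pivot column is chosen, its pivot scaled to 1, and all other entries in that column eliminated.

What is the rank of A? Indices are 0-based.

step 1: normalize row 0 (÷4) = (1, 0, 4, 1)
  row 1: subtract 4×row0 = (0, 1, 2, 2)
step 2: normalize row 1 (÷1) = (0, 1, 2, 2)
  row 2: subtract 1×row1 = (0, 0, 5, 6)
step 3: normalize row 2 (÷5) = (0, 0, 1, 4)
  row 0: subtract 4×row2 = (1, 0, 0, 6)
  row 1: subtract 2×row2 = (0, 1, 0, 1)

rank = 3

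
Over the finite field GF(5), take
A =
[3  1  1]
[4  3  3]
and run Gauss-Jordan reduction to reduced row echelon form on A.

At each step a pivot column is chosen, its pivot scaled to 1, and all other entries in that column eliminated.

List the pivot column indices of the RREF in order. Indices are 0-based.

step 1: normalize row 0 (÷3) = (1, 2, 2)
  row 1: subtract 4×row0 = (0, 0, 0)
skip col 1 (zero from row 1)
skip col 2 (zero from row 1)

pivot columns: 0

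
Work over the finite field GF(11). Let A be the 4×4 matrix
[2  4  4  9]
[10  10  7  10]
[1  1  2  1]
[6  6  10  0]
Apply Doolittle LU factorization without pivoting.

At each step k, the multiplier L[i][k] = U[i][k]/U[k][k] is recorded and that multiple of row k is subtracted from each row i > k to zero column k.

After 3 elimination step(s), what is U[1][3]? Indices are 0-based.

U[1][3] = 9

[col 0] pivot 2
  R1 -= 5*R0 → (0, 1, 9, 9)  (L[1][0] := 5)
  R2 -= 6*R0 → (0, 10, 0, 2)  (L[2][0] := 6)
  R3 -= 3*R0 → (0, 5, 9, 6)  (L[3][0] := 3)
[col 1] pivot 1
  R2 -= 10*R1 → (0, 0, 9, 0)  (L[2][1] := 10)
  R3 -= 5*R1 → (0, 0, 8, 5)  (L[3][1] := 5)
[col 2] pivot 9
  R3 -= 7*R2 → (0, 0, 0, 5)  (L[3][2] := 7)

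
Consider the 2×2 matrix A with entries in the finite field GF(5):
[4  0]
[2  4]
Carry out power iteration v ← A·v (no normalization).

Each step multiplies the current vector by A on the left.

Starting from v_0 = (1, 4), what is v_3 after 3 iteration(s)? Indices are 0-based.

v_3 = (4, 2)

v_0 = (1, 4).
v_1 = A·v_0 = (4, 3).
v_2 = A·v_1 = (1, 0).
v_3 = A·v_2 = (4, 2).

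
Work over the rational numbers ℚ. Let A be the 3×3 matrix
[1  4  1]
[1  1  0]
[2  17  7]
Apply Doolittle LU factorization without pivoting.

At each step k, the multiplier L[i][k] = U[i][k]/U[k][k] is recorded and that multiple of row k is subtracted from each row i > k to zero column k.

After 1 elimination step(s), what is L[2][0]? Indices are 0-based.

[col 0] pivot 1
  R1 -= 1*R0 → (0, -3, -1)  (L[1][0] := 1)
  R2 -= 2*R0 → (0, 9, 5)  (L[2][0] := 2)

L[2][0] = 2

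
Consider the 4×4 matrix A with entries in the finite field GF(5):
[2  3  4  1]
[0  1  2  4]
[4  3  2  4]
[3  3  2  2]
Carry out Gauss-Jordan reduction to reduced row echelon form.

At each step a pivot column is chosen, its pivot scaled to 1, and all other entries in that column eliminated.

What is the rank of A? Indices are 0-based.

rank = 4

step 1: normalize row 0 (÷2) = (1, 4, 2, 3)
  row 2: subtract 4×row0 = (0, 2, 4, 2)
  row 3: subtract 3×row0 = (0, 1, 1, 3)
step 2: normalize row 1 (÷1) = (0, 1, 2, 4)
  row 0: subtract 4×row1 = (1, 0, 4, 2)
  row 2: subtract 2×row1 = (0, 0, 0, 4)
  row 3: subtract 1×row1 = (0, 0, 4, 4)
step 3: exchange rows 2,3
step 3: normalize row 2 (÷4) = (0, 0, 1, 1)
  row 0: subtract 4×row2 = (1, 0, 0, 3)
  row 1: subtract 2×row2 = (0, 1, 0, 2)
step 4: normalize row 3 (÷4) = (0, 0, 0, 1)
  row 0: subtract 3×row3 = (1, 0, 0, 0)
  row 1: subtract 2×row3 = (0, 1, 0, 0)
  row 2: subtract 1×row3 = (0, 0, 1, 0)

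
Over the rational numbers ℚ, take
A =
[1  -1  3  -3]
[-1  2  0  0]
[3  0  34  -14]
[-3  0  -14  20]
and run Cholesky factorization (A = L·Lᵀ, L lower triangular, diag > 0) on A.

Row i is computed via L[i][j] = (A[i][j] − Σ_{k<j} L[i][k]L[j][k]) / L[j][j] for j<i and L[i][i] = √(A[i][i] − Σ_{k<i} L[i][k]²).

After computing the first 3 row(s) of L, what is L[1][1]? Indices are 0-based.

L[1][1] = 1

Step 1: L[0][0] = √(1) = 1.
  L[1][0] = (-1) / L[0][0] = -1.
Step 2: L[1][1] = √(1) = 1.
  L[2][0] = (3) / L[0][0] = 3.
  L[2][1] = (3) / L[1][1] = 3.
Step 3: L[2][2] = √(16) = 4.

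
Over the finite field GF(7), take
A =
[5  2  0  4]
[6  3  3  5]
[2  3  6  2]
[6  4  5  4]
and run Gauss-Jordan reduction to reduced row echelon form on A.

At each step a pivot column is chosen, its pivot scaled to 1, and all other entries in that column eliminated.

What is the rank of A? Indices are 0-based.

rank = 4

pivot(0,0)=5: scale R0 → (1, 6, 0, 5)
  clear (1,0): R1 −= (6)R0 → (0, 2, 3, 3)
  clear (2,0): R2 −= (2)R0 → (0, 5, 6, 6)
  clear (3,0): R3 −= (6)R0 → (0, 3, 5, 2)
pivot(1,1)=2: scale R1 → (0, 1, 5, 5)
  clear (0,1): R0 −= (6)R1 → (1, 0, 5, 3)
  clear (2,1): R2 −= (5)R1 → (0, 0, 2, 2)
  clear (3,1): R3 −= (3)R1 → (0, 0, 4, 1)
pivot(2,2)=2: scale R2 → (0, 0, 1, 1)
  clear (0,2): R0 −= (5)R2 → (1, 0, 0, 5)
  clear (1,2): R1 −= (5)R2 → (0, 1, 0, 0)
  clear (3,2): R3 −= (4)R2 → (0, 0, 0, 4)
pivot(3,3)=4: scale R3 → (0, 0, 0, 1)
  clear (0,3): R0 −= (5)R3 → (1, 0, 0, 0)
  clear (2,3): R2 −= (1)R3 → (0, 0, 1, 0)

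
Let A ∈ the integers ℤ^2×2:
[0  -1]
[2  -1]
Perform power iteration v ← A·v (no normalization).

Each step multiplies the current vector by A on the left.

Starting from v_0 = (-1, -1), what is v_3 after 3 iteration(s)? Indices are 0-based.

v_3 = (-3, -1)

v_0 = (-1, -1).
v_1 = A·v_0 = (1, -1).
v_2 = A·v_1 = (1, 3).
v_3 = A·v_2 = (-3, -1).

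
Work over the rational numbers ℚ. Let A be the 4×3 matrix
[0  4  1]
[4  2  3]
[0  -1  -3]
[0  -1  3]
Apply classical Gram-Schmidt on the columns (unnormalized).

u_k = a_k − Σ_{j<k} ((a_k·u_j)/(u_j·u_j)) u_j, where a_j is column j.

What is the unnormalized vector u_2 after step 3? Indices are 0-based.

Step 1: u_0 = a_0 = (0, 4, 0, 0).
Step 2: u_1 = a_1 − (1/2)·u_0 = (4, 0, -1, -1).
Step 3: u_2 = a_2 − (3/4)·u_0 − (2/9)·u_1 = (1/9, 0, -25/9, 29/9).

u_2 = (1/9, 0, -25/9, 29/9)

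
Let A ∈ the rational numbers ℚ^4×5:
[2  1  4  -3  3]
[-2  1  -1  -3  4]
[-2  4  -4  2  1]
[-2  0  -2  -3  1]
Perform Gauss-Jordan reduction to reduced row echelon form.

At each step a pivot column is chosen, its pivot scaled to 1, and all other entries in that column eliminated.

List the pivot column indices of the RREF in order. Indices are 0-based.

[1] R0 /= 2  ⇒  (1, 1/2, 2, -3/2, 3/2)
     R1 -= -2·R0  ⇒  (0, 2, 3, -6, 7)
     R2 -= -2·R0  ⇒  (0, 5, 0, -1, 4)
     R3 -= -2·R0  ⇒  (0, 1, 2, -6, 4)
[2] R1 /= 2  ⇒  (0, 1, 3/2, -3, 7/2)
     R0 -= 1/2·R1  ⇒  (1, 0, 5/4, 0, -1/4)
     R2 -= 5·R1  ⇒  (0, 0, -15/2, 14, -27/2)
     R3 -= 1·R1  ⇒  (0, 0, 1/2, -3, 1/2)
[3] R2 /= -15/2  ⇒  (0, 0, 1, -28/15, 9/5)
     R0 -= 5/4·R2  ⇒  (1, 0, 0, 7/3, -5/2)
     R1 -= 3/2·R2  ⇒  (0, 1, 0, -1/5, 4/5)
     R3 -= 1/2·R2  ⇒  (0, 0, 0, -31/15, -2/5)
[4] R3 /= -31/15  ⇒  (0, 0, 0, 1, 6/31)
     R0 -= 7/3·R3  ⇒  (1, 0, 0, 0, -183/62)
     R1 -= -1/5·R3  ⇒  (0, 1, 0, 0, 26/31)
     R2 -= -28/15·R3  ⇒  (0, 0, 1, 0, 67/31)

pivot columns: 0, 1, 2, 3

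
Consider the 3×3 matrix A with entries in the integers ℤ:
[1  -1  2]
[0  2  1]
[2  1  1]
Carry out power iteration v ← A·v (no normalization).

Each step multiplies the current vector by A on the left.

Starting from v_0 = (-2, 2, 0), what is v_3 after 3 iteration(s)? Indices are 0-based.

v_3 = (-30, 6, -24)

v_0 = (-2, 2, 0).
v_1 = A·v_0 = (-4, 4, -2).
v_2 = A·v_1 = (-12, 6, -6).
v_3 = A·v_2 = (-30, 6, -24).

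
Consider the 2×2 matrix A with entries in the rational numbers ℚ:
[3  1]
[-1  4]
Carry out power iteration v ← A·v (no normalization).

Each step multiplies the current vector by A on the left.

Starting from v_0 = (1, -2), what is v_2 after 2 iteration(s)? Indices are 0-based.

v_0 = (1, -2).
v_1 = A·v_0 = (1, -9).
v_2 = A·v_1 = (-6, -37).

v_2 = (-6, -37)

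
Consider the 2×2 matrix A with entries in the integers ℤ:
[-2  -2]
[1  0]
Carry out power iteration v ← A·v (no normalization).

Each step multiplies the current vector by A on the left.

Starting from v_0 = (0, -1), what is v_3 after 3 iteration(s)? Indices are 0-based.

v_0 = (0, -1).
v_1 = A·v_0 = (2, 0).
v_2 = A·v_1 = (-4, 2).
v_3 = A·v_2 = (4, -4).

v_3 = (4, -4)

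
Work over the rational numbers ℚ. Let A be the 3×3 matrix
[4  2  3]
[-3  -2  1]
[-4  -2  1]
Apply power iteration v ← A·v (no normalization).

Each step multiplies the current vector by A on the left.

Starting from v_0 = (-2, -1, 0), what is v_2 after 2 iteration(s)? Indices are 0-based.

v_0 = (-2, -1, 0).
v_1 = A·v_0 = (-10, 8, 10).
v_2 = A·v_1 = (6, 24, 34).

v_2 = (6, 24, 34)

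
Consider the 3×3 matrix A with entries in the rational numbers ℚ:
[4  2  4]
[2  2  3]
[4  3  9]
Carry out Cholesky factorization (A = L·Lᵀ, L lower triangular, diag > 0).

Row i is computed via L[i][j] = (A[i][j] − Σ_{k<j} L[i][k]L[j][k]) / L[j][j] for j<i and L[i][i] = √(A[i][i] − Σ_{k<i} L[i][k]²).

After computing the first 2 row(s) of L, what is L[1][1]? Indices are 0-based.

L[1][1] = 1

Step 1: L[0][0] = √(4) = 2.
  L[1][0] = (2) / L[0][0] = 1.
Step 2: L[1][1] = √(1) = 1.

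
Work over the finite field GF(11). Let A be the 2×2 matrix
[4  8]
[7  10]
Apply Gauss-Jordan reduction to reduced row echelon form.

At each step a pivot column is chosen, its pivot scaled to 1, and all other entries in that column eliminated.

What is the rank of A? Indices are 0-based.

rank = 2

step 1: normalize row 0 (÷4) = (1, 2)
  row 1: subtract 7×row0 = (0, 7)
step 2: normalize row 1 (÷7) = (0, 1)
  row 0: subtract 2×row1 = (1, 0)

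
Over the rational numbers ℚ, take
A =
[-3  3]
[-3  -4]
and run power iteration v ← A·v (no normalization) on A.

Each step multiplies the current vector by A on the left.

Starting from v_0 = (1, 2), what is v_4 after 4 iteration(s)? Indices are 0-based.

v_4 = (-735, -637)

v_0 = (1, 2).
v_1 = A·v_0 = (3, -11).
v_2 = A·v_1 = (-42, 35).
v_3 = A·v_2 = (231, -14).
v_4 = A·v_3 = (-735, -637).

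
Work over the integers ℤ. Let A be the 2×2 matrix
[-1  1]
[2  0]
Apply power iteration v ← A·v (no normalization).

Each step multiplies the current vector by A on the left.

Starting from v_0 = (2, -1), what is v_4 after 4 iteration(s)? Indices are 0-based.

v_4 = (27, -26)

v_0 = (2, -1).
v_1 = A·v_0 = (-3, 4).
v_2 = A·v_1 = (7, -6).
v_3 = A·v_2 = (-13, 14).
v_4 = A·v_3 = (27, -26).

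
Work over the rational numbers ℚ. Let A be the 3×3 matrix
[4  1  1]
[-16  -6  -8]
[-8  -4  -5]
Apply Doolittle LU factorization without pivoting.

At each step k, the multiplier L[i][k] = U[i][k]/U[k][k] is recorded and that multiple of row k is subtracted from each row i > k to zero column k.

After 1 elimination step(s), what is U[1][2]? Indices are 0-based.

k=0: U[0][0]=4
  eliminate (1,0): mult=-4, new row 1: (0, -2, -4); set L[1][0]=-4
  eliminate (2,0): mult=-2, new row 2: (0, -2, -3); set L[2][0]=-2

U[1][2] = -4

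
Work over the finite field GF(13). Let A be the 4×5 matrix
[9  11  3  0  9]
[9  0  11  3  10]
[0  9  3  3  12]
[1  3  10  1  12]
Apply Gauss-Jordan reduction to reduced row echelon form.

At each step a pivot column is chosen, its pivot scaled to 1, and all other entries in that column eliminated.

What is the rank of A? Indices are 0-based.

pivot(0,0)=9: scale R0 → (1, 7, 9, 0, 1)
  clear (1,0): R1 −= (9)R0 → (0, 2, 8, 3, 1)
  clear (3,0): R3 −= (1)R0 → (0, 9, 1, 1, 11)
pivot(1,1)=2: scale R1 → (0, 1, 4, 8, 7)
  clear (0,1): R0 −= (7)R1 → (1, 0, 7, 9, 4)
  clear (2,1): R2 −= (9)R1 → (0, 0, 6, 9, 1)
  clear (3,1): R3 −= (9)R1 → (0, 0, 4, 7, 0)
pivot(2,2)=6: scale R2 → (0, 0, 1, 8, 11)
  clear (0,2): R0 −= (7)R2 → (1, 0, 0, 5, 5)
  clear (1,2): R1 −= (4)R2 → (0, 1, 0, 2, 2)
  clear (3,2): R3 −= (4)R2 → (0, 0, 0, 1, 8)
pivot(3,3)=1: scale R3 → (0, 0, 0, 1, 8)
  clear (0,3): R0 −= (5)R3 → (1, 0, 0, 0, 4)
  clear (1,3): R1 −= (2)R3 → (0, 1, 0, 0, 12)
  clear (2,3): R2 −= (8)R3 → (0, 0, 1, 0, 12)

rank = 4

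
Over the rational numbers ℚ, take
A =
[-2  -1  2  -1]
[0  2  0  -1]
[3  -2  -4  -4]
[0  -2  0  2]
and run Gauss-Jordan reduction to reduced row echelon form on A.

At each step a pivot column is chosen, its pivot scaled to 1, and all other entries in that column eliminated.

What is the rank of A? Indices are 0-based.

[1] R0 /= -2  ⇒  (1, 1/2, -1, 1/2)
     R2 -= 3·R0  ⇒  (0, -7/2, -1, -11/2)
[2] R1 /= 2  ⇒  (0, 1, 0, -1/2)
     R0 -= 1/2·R1  ⇒  (1, 0, -1, 3/4)
     R2 -= -7/2·R1  ⇒  (0, 0, -1, -29/4)
     R3 -= -2·R1  ⇒  (0, 0, 0, 1)
[3] R2 /= -1  ⇒  (0, 0, 1, 29/4)
     R0 -= -1·R2  ⇒  (1, 0, 0, 8)
[4] R3 /= 1  ⇒  (0, 0, 0, 1)
     R0 -= 8·R3  ⇒  (1, 0, 0, 0)
     R1 -= -1/2·R3  ⇒  (0, 1, 0, 0)
     R2 -= 29/4·R3  ⇒  (0, 0, 1, 0)

rank = 4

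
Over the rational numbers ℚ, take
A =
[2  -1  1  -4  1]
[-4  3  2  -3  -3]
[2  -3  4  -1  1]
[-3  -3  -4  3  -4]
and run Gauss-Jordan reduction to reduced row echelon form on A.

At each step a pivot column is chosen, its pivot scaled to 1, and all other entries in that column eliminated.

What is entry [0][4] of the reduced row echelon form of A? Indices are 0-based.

[1] R0 /= 2  ⇒  (1, -1/2, 1/2, -2, 1/2)
     R1 -= -4·R0  ⇒  (0, 1, 4, -11, -1)
     R2 -= 2·R0  ⇒  (0, -2, 3, 3, 0)
     R3 -= -3·R0  ⇒  (0, -9/2, -5/2, -3, -5/2)
[2] R1 /= 1  ⇒  (0, 1, 4, -11, -1)
     R0 -= -1/2·R1  ⇒  (1, 0, 5/2, -15/2, 0)
     R2 -= -2·R1  ⇒  (0, 0, 11, -19, -2)
     R3 -= -9/2·R1  ⇒  (0, 0, 31/2, -105/2, -7)
[3] R2 /= 11  ⇒  (0, 0, 1, -19/11, -2/11)
     R0 -= 5/2·R2  ⇒  (1, 0, 0, -35/11, 5/11)
     R1 -= 4·R2  ⇒  (0, 1, 0, -45/11, -3/11)
     R3 -= 31/2·R2  ⇒  (0, 0, 0, -283/11, -46/11)
[4] R3 /= -283/11  ⇒  (0, 0, 0, 1, 46/283)
     R0 -= -35/11·R3  ⇒  (1, 0, 0, 0, 275/283)
     R1 -= -45/11·R3  ⇒  (0, 1, 0, 0, 111/283)
     R2 -= -19/11·R3  ⇒  (0, 0, 1, 0, 28/283)

M[0][4] = 275/283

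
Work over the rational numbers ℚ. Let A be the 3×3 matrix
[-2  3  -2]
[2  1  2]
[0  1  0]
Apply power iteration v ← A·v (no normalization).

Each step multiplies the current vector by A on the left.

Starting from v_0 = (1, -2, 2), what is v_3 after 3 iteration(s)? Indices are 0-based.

v_0 = (1, -2, 2).
v_1 = A·v_0 = (-12, 4, -2).
v_2 = A·v_1 = (40, -24, 4).
v_3 = A·v_2 = (-160, 64, -24).

v_3 = (-160, 64, -24)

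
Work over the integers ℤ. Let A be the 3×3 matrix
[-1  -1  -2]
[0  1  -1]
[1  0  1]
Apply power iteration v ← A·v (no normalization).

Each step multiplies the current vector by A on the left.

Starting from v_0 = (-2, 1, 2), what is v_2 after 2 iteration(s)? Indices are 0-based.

v_2 = (4, -1, -3)

v_0 = (-2, 1, 2).
v_1 = A·v_0 = (-3, -1, 0).
v_2 = A·v_1 = (4, -1, -3).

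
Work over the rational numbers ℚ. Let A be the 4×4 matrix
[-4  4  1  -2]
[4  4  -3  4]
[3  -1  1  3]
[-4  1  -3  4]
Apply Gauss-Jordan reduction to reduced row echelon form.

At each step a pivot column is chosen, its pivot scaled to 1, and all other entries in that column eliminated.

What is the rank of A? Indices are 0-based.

step 1: normalize row 0 (÷-4) = (1, -1, -1/4, 1/2)
  row 1: subtract 4×row0 = (0, 8, -2, 2)
  row 2: subtract 3×row0 = (0, 2, 7/4, 3/2)
  row 3: subtract -4×row0 = (0, -3, -4, 6)
step 2: normalize row 1 (÷8) = (0, 1, -1/4, 1/4)
  row 0: subtract -1×row1 = (1, 0, -1/2, 3/4)
  row 2: subtract 2×row1 = (0, 0, 9/4, 1)
  row 3: subtract -3×row1 = (0, 0, -19/4, 27/4)
step 3: normalize row 2 (÷9/4) = (0, 0, 1, 4/9)
  row 0: subtract -1/2×row2 = (1, 0, 0, 35/36)
  row 1: subtract -1/4×row2 = (0, 1, 0, 13/36)
  row 3: subtract -19/4×row2 = (0, 0, 0, 319/36)
step 4: normalize row 3 (÷319/36) = (0, 0, 0, 1)
  row 0: subtract 35/36×row3 = (1, 0, 0, 0)
  row 1: subtract 13/36×row3 = (0, 1, 0, 0)
  row 2: subtract 4/9×row3 = (0, 0, 1, 0)

rank = 4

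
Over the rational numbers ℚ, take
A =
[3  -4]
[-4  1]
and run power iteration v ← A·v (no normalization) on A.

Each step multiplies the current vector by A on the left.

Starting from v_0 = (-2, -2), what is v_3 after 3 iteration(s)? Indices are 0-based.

v_3 = (-46, 70)

v_0 = (-2, -2).
v_1 = A·v_0 = (2, 6).
v_2 = A·v_1 = (-18, -2).
v_3 = A·v_2 = (-46, 70).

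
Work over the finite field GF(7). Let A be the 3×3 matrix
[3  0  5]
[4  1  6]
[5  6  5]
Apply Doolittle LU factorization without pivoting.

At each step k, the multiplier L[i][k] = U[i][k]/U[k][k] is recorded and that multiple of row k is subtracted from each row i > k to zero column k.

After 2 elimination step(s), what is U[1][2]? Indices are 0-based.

[col 0] pivot 3
  R1 -= 6*R0 → (0, 1, 4)  (L[1][0] := 6)
  R2 -= 4*R0 → (0, 6, 6)  (L[2][0] := 4)
[col 1] pivot 1
  R2 -= 6*R1 → (0, 0, 3)  (L[2][1] := 6)

U[1][2] = 4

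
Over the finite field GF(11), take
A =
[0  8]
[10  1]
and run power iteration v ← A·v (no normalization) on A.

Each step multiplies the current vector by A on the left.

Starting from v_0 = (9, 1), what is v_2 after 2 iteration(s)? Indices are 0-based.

v_2 = (2, 6)

v_0 = (9, 1).
v_1 = A·v_0 = (8, 3).
v_2 = A·v_1 = (2, 6).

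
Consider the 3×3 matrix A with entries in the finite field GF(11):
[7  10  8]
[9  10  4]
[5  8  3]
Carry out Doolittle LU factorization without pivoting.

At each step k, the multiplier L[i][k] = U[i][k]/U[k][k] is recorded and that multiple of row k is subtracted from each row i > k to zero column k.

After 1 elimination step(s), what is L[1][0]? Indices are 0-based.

L[1][0] = 6

Step 1: pivot at (0,0) is 7.
  row1 ← row1 − (6)·row0  ⇒  L[1][0]=6, U row1=(0, 5, 0)
  row2 ← row2 − (7)·row0  ⇒  L[2][0]=7, U row2=(0, 4, 2)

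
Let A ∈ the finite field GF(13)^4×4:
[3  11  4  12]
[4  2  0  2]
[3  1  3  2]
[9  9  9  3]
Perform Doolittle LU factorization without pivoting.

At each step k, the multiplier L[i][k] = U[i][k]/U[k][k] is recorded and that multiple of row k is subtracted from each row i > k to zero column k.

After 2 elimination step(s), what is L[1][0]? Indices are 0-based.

L[1][0] = 10

Step 1: pivot at (0,0) is 3.
  row1 ← row1 − (10)·row0  ⇒  L[1][0]=10, U row1=(0, 9, 12, 12)
  row2 ← row2 − (1)·row0  ⇒  L[2][0]=1, U row2=(0, 3, 12, 3)
  row3 ← row3 − (3)·row0  ⇒  L[3][0]=3, U row3=(0, 2, 10, 6)
Step 2: pivot at (1,1) is 9.
  row2 ← row2 − (9)·row1  ⇒  L[2][1]=9, U row2=(0, 0, 8, 12)
  row3 ← row3 − (6)·row1  ⇒  L[3][1]=6, U row3=(0, 0, 3, 12)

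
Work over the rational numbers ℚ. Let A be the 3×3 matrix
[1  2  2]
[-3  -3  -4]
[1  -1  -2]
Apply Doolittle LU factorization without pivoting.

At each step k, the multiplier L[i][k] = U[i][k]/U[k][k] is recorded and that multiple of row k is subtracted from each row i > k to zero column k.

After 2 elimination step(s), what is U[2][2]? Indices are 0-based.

U[2][2] = -2

k=0: U[0][0]=1
  eliminate (1,0): mult=-3, new row 1: (0, 3, 2); set L[1][0]=-3
  eliminate (2,0): mult=1, new row 2: (0, -3, -4); set L[2][0]=1
k=1: U[1][1]=3
  eliminate (2,1): mult=-1, new row 2: (0, 0, -2); set L[2][1]=-1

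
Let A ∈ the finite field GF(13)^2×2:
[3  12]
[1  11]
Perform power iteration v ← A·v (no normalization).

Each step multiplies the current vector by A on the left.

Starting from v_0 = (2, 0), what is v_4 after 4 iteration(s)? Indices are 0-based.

v_0 = (2, 0).
v_1 = A·v_0 = (6, 2).
v_2 = A·v_1 = (3, 2).
v_3 = A·v_2 = (7, 12).
v_4 = A·v_3 = (9, 9).

v_4 = (9, 9)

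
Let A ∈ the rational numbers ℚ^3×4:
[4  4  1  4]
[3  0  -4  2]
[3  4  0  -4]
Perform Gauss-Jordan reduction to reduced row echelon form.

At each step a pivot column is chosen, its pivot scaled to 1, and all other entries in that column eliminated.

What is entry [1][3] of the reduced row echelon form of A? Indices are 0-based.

M[1][3] = -65/14

pivot(0,0)=4: scale R0 → (1, 1, 1/4, 1)
  clear (1,0): R1 −= (3)R0 → (0, -3, -19/4, -1)
  clear (2,0): R2 −= (3)R0 → (0, 1, -3/4, -7)
pivot(1,1)=-3: scale R1 → (0, 1, 19/12, 1/3)
  clear (0,1): R0 −= (1)R1 → (1, 0, -4/3, 2/3)
  clear (2,1): R2 −= (1)R1 → (0, 0, -7/3, -22/3)
pivot(2,2)=-7/3: scale R2 → (0, 0, 1, 22/7)
  clear (0,2): R0 −= (-4/3)R2 → (1, 0, 0, 34/7)
  clear (1,2): R1 −= (19/12)R2 → (0, 1, 0, -65/14)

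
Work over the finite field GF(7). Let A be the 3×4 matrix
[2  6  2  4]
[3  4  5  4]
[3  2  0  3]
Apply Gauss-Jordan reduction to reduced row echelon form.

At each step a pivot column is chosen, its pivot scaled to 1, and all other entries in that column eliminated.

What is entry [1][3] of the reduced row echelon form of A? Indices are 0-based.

M[1][3] = 5

[1] R0 /= 2  ⇒  (1, 3, 1, 2)
     R1 -= 3·R0  ⇒  (0, 2, 2, 5)
     R2 -= 3·R0  ⇒  (0, 0, 4, 4)
[2] R1 /= 2  ⇒  (0, 1, 1, 6)
     R0 -= 3·R1  ⇒  (1, 0, 5, 5)
[3] R2 /= 4  ⇒  (0, 0, 1, 1)
     R0 -= 5·R2  ⇒  (1, 0, 0, 0)
     R1 -= 1·R2  ⇒  (0, 1, 0, 5)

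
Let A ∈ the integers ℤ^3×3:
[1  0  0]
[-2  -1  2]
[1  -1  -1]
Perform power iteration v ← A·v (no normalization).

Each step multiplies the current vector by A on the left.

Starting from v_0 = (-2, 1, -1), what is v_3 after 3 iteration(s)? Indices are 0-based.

v_0 = (-2, 1, -1).
v_1 = A·v_0 = (-2, 1, -2).
v_2 = A·v_1 = (-2, -1, -1).
v_3 = A·v_2 = (-2, 3, 0).

v_3 = (-2, 3, 0)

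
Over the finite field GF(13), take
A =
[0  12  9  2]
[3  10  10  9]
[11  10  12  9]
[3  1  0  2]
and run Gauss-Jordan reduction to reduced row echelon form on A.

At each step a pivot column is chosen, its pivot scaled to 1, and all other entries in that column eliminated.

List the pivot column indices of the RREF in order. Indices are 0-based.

pivot columns: 0, 1, 2, 3

step 1: exchange rows 0,1
step 1: normalize row 0 (÷3) = (1, 12, 12, 3)
  row 2: subtract 11×row0 = (0, 8, 10, 2)
  row 3: subtract 3×row0 = (0, 4, 3, 6)
step 2: normalize row 1 (÷12) = (0, 1, 4, 11)
  row 0: subtract 12×row1 = (1, 0, 3, 1)
  row 2: subtract 8×row1 = (0, 0, 4, 5)
  row 3: subtract 4×row1 = (0, 0, 0, 1)
step 3: normalize row 2 (÷4) = (0, 0, 1, 11)
  row 0: subtract 3×row2 = (1, 0, 0, 7)
  row 1: subtract 4×row2 = (0, 1, 0, 6)
step 4: normalize row 3 (÷1) = (0, 0, 0, 1)
  row 0: subtract 7×row3 = (1, 0, 0, 0)
  row 1: subtract 6×row3 = (0, 1, 0, 0)
  row 2: subtract 11×row3 = (0, 0, 1, 0)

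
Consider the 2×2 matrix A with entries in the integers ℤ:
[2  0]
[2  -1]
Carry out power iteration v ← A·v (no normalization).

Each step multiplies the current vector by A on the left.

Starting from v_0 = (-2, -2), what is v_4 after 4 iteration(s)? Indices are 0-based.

v_0 = (-2, -2).
v_1 = A·v_0 = (-4, -2).
v_2 = A·v_1 = (-8, -6).
v_3 = A·v_2 = (-16, -10).
v_4 = A·v_3 = (-32, -22).

v_4 = (-32, -22)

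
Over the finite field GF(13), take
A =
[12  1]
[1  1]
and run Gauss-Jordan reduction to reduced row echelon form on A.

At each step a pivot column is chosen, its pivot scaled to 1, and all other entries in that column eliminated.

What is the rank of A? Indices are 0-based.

rank = 2

pivot(0,0)=12: scale R0 → (1, 12)
  clear (1,0): R1 −= (1)R0 → (0, 2)
pivot(1,1)=2: scale R1 → (0, 1)
  clear (0,1): R0 −= (12)R1 → (1, 0)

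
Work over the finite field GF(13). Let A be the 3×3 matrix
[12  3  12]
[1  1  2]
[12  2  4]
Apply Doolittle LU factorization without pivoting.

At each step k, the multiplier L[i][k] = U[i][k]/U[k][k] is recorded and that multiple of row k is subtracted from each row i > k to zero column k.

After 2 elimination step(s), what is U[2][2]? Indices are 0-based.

U[2][2] = 2

Step 1: pivot at (0,0) is 12.
  row1 ← row1 − (12)·row0  ⇒  L[1][0]=12, U row1=(0, 4, 1)
  row2 ← row2 − (1)·row0  ⇒  L[2][0]=1, U row2=(0, 12, 5)
Step 2: pivot at (1,1) is 4.
  row2 ← row2 − (3)·row1  ⇒  L[2][1]=3, U row2=(0, 0, 2)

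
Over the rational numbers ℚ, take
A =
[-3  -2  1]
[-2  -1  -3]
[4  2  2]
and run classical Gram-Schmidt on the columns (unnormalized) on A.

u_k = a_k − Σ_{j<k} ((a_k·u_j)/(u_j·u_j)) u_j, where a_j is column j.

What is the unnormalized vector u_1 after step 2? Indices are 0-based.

Step 1: u_0 = a_0 = (-3, -2, 4).
Step 2: u_1 = a_1 − (16/29)·u_0 = (-10/29, 3/29, -6/29).

u_1 = (-10/29, 3/29, -6/29)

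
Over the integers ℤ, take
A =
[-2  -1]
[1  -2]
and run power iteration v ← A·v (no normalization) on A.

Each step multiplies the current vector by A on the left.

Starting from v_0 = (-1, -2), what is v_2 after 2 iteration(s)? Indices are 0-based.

v_2 = (-11, -2)

v_0 = (-1, -2).
v_1 = A·v_0 = (4, 3).
v_2 = A·v_1 = (-11, -2).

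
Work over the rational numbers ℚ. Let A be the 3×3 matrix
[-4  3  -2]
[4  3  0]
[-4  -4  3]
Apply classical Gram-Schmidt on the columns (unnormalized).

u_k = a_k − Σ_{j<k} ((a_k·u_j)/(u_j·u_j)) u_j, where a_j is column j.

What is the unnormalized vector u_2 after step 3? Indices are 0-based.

u_2 = (8/43, 56/43, 48/43)

Step 1: u_0 = a_0 = (-4, 4, -4).
Step 2: u_1 = a_1 − (1/3)·u_0 = (13/3, 5/3, -8/3).
Step 3: u_2 = a_2 − (-1/12)·u_0 − (-25/43)·u_1 = (8/43, 56/43, 48/43).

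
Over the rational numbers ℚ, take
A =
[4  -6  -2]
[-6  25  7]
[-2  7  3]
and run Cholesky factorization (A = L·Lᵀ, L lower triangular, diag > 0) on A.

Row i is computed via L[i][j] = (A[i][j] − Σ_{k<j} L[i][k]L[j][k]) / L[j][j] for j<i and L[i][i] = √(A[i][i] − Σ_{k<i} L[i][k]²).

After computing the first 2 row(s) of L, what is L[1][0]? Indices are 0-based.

L[1][0] = -3

Step 1: L[0][0] = √(4) = 2.
  L[1][0] = (-6) / L[0][0] = -3.
Step 2: L[1][1] = √(16) = 4.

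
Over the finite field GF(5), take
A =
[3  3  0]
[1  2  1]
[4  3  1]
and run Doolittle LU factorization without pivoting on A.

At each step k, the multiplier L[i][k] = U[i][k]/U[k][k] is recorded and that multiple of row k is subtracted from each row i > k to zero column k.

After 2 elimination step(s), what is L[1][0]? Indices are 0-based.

L[1][0] = 2

Step 1: pivot at (0,0) is 3.
  row1 ← row1 − (2)·row0  ⇒  L[1][0]=2, U row1=(0, 1, 1)
  row2 ← row2 − (3)·row0  ⇒  L[2][0]=3, U row2=(0, 4, 1)
Step 2: pivot at (1,1) is 1.
  row2 ← row2 − (4)·row1  ⇒  L[2][1]=4, U row2=(0, 0, 2)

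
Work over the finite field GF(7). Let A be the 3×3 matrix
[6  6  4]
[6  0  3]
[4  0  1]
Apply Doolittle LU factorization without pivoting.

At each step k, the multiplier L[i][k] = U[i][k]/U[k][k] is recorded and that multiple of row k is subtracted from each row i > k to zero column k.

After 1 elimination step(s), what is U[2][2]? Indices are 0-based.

Step 1: pivot at (0,0) is 6.
  row1 ← row1 − (1)·row0  ⇒  L[1][0]=1, U row1=(0, 1, 6)
  row2 ← row2 − (3)·row0  ⇒  L[2][0]=3, U row2=(0, 3, 3)

U[2][2] = 3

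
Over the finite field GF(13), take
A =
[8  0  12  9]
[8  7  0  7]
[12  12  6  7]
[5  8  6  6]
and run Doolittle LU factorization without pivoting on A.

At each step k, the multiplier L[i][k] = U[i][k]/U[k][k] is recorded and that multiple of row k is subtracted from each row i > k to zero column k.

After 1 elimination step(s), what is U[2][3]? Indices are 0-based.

[col 0] pivot 8
  R1 -= 1*R0 → (0, 7, 1, 11)  (L[1][0] := 1)
  R2 -= 8*R0 → (0, 12, 1, 0)  (L[2][0] := 8)
  R3 -= 12*R0 → (0, 8, 5, 2)  (L[3][0] := 12)

U[2][3] = 0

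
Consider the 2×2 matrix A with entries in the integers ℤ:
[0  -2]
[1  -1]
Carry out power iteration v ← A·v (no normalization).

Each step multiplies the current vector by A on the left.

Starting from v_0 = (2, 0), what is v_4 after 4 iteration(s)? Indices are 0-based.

v_0 = (2, 0).
v_1 = A·v_0 = (0, 2).
v_2 = A·v_1 = (-4, -2).
v_3 = A·v_2 = (4, -2).
v_4 = A·v_3 = (4, 6).

v_4 = (4, 6)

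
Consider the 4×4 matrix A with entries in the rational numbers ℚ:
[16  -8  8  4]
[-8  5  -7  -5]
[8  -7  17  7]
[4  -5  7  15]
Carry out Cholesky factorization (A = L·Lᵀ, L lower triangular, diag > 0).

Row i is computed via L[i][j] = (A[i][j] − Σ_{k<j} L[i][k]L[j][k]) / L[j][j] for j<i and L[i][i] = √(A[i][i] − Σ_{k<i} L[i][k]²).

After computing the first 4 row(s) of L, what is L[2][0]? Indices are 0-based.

L[2][0] = 2

Step 1: L[0][0] = √(16) = 4.
  L[1][0] = (-8) / L[0][0] = -2.
Step 2: L[1][1] = √(1) = 1.
  L[2][0] = (8) / L[0][0] = 2.
  L[2][1] = (-3) / L[1][1] = -3.
Step 3: L[2][2] = √(4) = 2.
  L[3][0] = (4) / L[0][0] = 1.
  L[3][1] = (-3) / L[1][1] = -3.
  L[3][2] = (-4) / L[2][2] = -2.
Step 4: L[3][3] = √(1) = 1.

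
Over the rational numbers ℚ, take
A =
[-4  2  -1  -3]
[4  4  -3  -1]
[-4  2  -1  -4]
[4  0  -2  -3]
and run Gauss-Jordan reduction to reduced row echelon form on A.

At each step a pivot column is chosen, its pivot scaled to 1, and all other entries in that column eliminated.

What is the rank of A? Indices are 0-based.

[1] R0 /= -4  ⇒  (1, -1/2, 1/4, 3/4)
     R1 -= 4·R0  ⇒  (0, 6, -4, -4)
     R2 -= -4·R0  ⇒  (0, 0, 0, -1)
     R3 -= 4·R0  ⇒  (0, 2, -3, -6)
[2] R1 /= 6  ⇒  (0, 1, -2/3, -2/3)
     R0 -= -1/2·R1  ⇒  (1, 0, -1/12, 5/12)
     R3 -= 2·R1  ⇒  (0, 0, -5/3, -14/3)
[3] R2 <-> R3
[3] R2 /= -5/3  ⇒  (0, 0, 1, 14/5)
     R0 -= -1/12·R2  ⇒  (1, 0, 0, 13/20)
     R1 -= -2/3·R2  ⇒  (0, 1, 0, 6/5)
[4] R3 /= -1  ⇒  (0, 0, 0, 1)
     R0 -= 13/20·R3  ⇒  (1, 0, 0, 0)
     R1 -= 6/5·R3  ⇒  (0, 1, 0, 0)
     R2 -= 14/5·R3  ⇒  (0, 0, 1, 0)

rank = 4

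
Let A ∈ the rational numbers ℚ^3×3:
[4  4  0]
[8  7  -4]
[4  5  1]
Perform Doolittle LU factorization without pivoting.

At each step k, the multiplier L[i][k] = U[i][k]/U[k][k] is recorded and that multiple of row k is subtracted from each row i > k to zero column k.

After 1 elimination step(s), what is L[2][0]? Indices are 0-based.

L[2][0] = 1

Step 1: pivot at (0,0) is 4.
  row1 ← row1 − (2)·row0  ⇒  L[1][0]=2, U row1=(0, -1, -4)
  row2 ← row2 − (1)·row0  ⇒  L[2][0]=1, U row2=(0, 1, 1)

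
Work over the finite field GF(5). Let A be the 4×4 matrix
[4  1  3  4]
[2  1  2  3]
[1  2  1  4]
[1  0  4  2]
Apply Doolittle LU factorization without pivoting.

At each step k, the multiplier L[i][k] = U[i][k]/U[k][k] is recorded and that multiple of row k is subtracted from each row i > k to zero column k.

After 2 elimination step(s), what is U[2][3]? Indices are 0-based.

Step 1: pivot at (0,0) is 4.
  row1 ← row1 − (3)·row0  ⇒  L[1][0]=3, U row1=(0, 3, 3, 1)
  row2 ← row2 − (4)·row0  ⇒  L[2][0]=4, U row2=(0, 3, 4, 3)
  row3 ← row3 − (4)·row0  ⇒  L[3][0]=4, U row3=(0, 1, 2, 1)
Step 2: pivot at (1,1) is 3.
  row2 ← row2 − (1)·row1  ⇒  L[2][1]=1, U row2=(0, 0, 1, 2)
  row3 ← row3 − (2)·row1  ⇒  L[3][1]=2, U row3=(0, 0, 1, 4)

U[2][3] = 2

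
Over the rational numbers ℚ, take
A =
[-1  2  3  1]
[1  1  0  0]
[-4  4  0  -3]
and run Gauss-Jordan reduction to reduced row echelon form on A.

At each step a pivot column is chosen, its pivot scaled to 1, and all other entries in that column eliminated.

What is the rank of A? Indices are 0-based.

pivot(0,0)=-1: scale R0 → (1, -2, -3, -1)
  clear (1,0): R1 −= (1)R0 → (0, 3, 3, 1)
  clear (2,0): R2 −= (-4)R0 → (0, -4, -12, -7)
pivot(1,1)=3: scale R1 → (0, 1, 1, 1/3)
  clear (0,1): R0 −= (-2)R1 → (1, 0, -1, -1/3)
  clear (2,1): R2 −= (-4)R1 → (0, 0, -8, -17/3)
pivot(2,2)=-8: scale R2 → (0, 0, 1, 17/24)
  clear (0,2): R0 −= (-1)R2 → (1, 0, 0, 3/8)
  clear (1,2): R1 −= (1)R2 → (0, 1, 0, -3/8)

rank = 3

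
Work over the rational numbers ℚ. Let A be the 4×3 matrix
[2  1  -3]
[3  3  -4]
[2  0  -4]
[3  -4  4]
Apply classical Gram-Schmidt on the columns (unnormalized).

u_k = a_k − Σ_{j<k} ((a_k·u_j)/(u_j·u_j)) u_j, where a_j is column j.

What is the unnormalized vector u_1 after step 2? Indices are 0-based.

Step 1: u_0 = a_0 = (2, 3, 2, 3).
Step 2: u_1 = a_1 − (-1/26)·u_0 = (14/13, 81/26, 1/13, -101/26).

u_1 = (14/13, 81/26, 1/13, -101/26)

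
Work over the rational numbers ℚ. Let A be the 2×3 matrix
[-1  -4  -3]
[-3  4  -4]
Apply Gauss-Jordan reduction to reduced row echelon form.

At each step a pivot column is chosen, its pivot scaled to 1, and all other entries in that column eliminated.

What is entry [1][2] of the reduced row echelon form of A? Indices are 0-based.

pivot(0,0)=-1: scale R0 → (1, 4, 3)
  clear (1,0): R1 −= (-3)R0 → (0, 16, 5)
pivot(1,1)=16: scale R1 → (0, 1, 5/16)
  clear (0,1): R0 −= (4)R1 → (1, 0, 7/4)

M[1][2] = 5/16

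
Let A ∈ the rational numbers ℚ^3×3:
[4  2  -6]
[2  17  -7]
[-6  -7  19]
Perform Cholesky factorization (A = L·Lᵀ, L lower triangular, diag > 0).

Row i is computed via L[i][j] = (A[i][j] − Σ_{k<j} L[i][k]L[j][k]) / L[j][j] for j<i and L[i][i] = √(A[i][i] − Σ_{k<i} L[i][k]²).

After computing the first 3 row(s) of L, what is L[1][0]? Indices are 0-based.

L[1][0] = 1

Step 1: L[0][0] = √(4) = 2.
  L[1][0] = (2) / L[0][0] = 1.
Step 2: L[1][1] = √(16) = 4.
  L[2][0] = (-6) / L[0][0] = -3.
  L[2][1] = (-4) / L[1][1] = -1.
Step 3: L[2][2] = √(9) = 3.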